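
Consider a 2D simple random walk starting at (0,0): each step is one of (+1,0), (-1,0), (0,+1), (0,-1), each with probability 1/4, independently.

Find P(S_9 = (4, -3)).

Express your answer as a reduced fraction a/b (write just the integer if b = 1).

Answer: 567/131072

Derivation:
Let h be the number of horizontal steps (so 9-h are vertical). To end at (4,-3) need (h+4)/2 right-steps and ((9-h)-3)/2 up-steps.
Sum over h with 4 ≤ h ≤ 6, h ≡ 0 (mod 2), 9-h ≡ 1 (mod 2):
h=4: C(9,4)·C(4,4)·C(5,1) = 126·1·5 = 630
h=6: C(9,6)·C(6,5)·C(3,0) = 84·6·1 = 504
Total favorable: 1134
Total paths: 4^9 = 262144
P = 1134/262144 = 567/131072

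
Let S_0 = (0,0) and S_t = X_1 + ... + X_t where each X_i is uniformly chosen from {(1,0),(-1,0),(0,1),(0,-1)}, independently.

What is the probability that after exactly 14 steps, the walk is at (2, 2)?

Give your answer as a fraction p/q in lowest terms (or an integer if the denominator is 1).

Let h be the number of horizontal steps (so 14-h are vertical). To end at (2,2) need (h+2)/2 right-steps and ((14-h)+2)/2 up-steps.
Sum over h with 2 ≤ h ≤ 12, h ≡ 0 (mod 2), 14-h ≡ 0 (mod 2):
h=2: C(14,2)·C(2,2)·C(12,7) = 91·1·792 = 72072
h=4: C(14,4)·C(4,3)·C(10,6) = 1001·4·210 = 840840
h=6: C(14,6)·C(6,4)·C(8,5) = 3003·15·56 = 2522520
h=8: C(14,8)·C(8,5)·C(6,4) = 3003·56·15 = 2522520
h=10: C(14,10)·C(10,6)·C(4,3) = 1001·210·4 = 840840
h=12: C(14,12)·C(12,7)·C(2,2) = 91·792·1 = 72072
Total favorable: 6870864
Total paths: 4^14 = 268435456
P = 6870864/268435456 = 429429/16777216

Answer: 429429/16777216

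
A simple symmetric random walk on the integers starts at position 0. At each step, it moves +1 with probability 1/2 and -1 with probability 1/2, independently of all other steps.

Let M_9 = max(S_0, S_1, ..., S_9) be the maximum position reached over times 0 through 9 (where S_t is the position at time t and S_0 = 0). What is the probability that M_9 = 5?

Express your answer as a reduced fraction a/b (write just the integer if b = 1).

Let M_9 = max(S_0,...,S_9). Use the reflection principle: for j ≥ 1, #{paths with M_9 ≥ j} = #{S_9 ≥ j} + #{S_9 ≥ j+1}.
By reflection, #{M_9 ≥ 5} = #{S_9 ≥ 5} + #{S_9 ≥ 6} = 46 + 10 = 56.
#{M_9 ≥ 6} = #{S_9 ≥ 6} + #{S_9 ≥ 7} = 10 + 10 = 20.
#{M_9 = 5} = 56 - 20 = 36.
P(M_9 = 5) = 36/512 = 9/128

Answer: 9/128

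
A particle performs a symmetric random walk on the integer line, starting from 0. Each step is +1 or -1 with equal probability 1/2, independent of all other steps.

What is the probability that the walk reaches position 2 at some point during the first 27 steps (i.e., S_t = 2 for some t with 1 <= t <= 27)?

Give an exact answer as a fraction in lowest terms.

Count via complement. Let g(t,s) = #length-t paths at position s with S_1..S_t all ≠ 2.
g(t,s) = g(t-1,s-1) + g(t-1,s+1) for s ≠ 2; g(t,2) = 0.
t=0: g(0,0)=1
t=1: g(1,-1)=1 g(1,1)=1
t=2: g(2,-2)=1 g(2,0)=2
t=3: g(3,-3)=1 g(3,-1)=3 g(3,1)=2
t=4: g(4,-4)=1 g(4,-2)=4 g(4,0)=5
t=5: g(5,-5)=1 g(5,-3)=5 g(5,-1)=9 g(5,1)=5
t=6: g(6,-6)=1 g(6,-4)=6 g(6,-2)=14 g(6,0)=14
t=7: g(7,-7)=1 g(7,-5)=7 g(7,-3)=20 g(7,-1)=28 g(7,1)=14
t=8: g(8,-8)=1 g(8,-6)=8 g(8,-4)=27 g(8,-2)=48 g(8,0)=42
t=9: g(9,-9)=1 g(9,-7)=9 g(9,-5)=35 g(9,-3)=75 g(9,-1)=90 g(9,1)=42
t=10: g(10,-10)=1 g(10,-8)=10 g(10,-6)=44 g(10,-4)=110 g(10,-2)=165 g(10,0)=132
t=11: g(11,-11)=1 g(11,-9)=11 g(11,-7)=54 g(11,-5)=154 g(11,-3)=275 g(11,-1)=297 g(11,1)=132
t=12: g(12,-12)=1 g(12,-10)=12 g(12,-8)=65 g(12,-6)=208 g(12,-4)=429 g(12,-2)=572 g(12,0)=429
t=13: g(13,-13)=1 g(13,-11)=13 g(13,-9)=77 g(13,-7)=273 g(13,-5)=637 g(13,-3)=1001 g(13,-1)=1001 g(13,1)=429
t=14: g(14,-14)=1 g(14,-12)=14 g(14,-10)=90 g(14,-8)=350 g(14,-6)=910 g(14,-4)=1638 g(14,-2)=2002 g(14,0)=1430
t=15: g(15,-15)=1 g(15,-13)=15 g(15,-11)=104 g(15,-9)=440 g(15,-7)=1260 g(15,-5)=2548 g(15,-3)=3640 g(15,-1)=3432 g(15,1)=1430
t=16: g(16,-16)=1 g(16,-14)=16 g(16,-12)=119 g(16,-10)=544 g(16,-8)=1700 g(16,-6)=3808 g(16,-4)=6188 g(16,-2)=7072 g(16,0)=4862
t=17: g(17,-17)=1 g(17,-15)=17 g(17,-13)=135 g(17,-11)=663 g(17,-9)=2244 g(17,-7)=5508 g(17,-5)=9996 g(17,-3)=13260 g(17,-1)=11934 g(17,1)=4862
t=18: g(18,-18)=1 g(18,-16)=18 g(18,-14)=152 g(18,-12)=798 g(18,-10)=2907 g(18,-8)=7752 g(18,-6)=15504 g(18,-4)=23256 g(18,-2)=25194 g(18,0)=16796
t=19: g(19,-19)=1 g(19,-17)=19 g(19,-15)=170 g(19,-13)=950 g(19,-11)=3705 g(19,-9)=10659 g(19,-7)=23256 g(19,-5)=38760 g(19,-3)=48450 g(19,-1)=41990 g(19,1)=16796
t=20: g(20,-20)=1 g(20,-18)=20 g(20,-16)=189 g(20,-14)=1120 g(20,-12)=4655 g(20,-10)=14364 g(20,-8)=33915 g(20,-6)=62016 g(20,-4)=87210 g(20,-2)=90440 g(20,0)=58786
t=21: g(21,-21)=1 g(21,-19)=21 g(21,-17)=209 g(21,-15)=1309 g(21,-13)=5775 g(21,-11)=19019 g(21,-9)=48279 g(21,-7)=95931 g(21,-5)=149226 g(21,-3)=177650 g(21,-1)=149226 g(21,1)=58786
t=22: g(22,-22)=1 g(22,-20)=22 g(22,-18)=230 g(22,-16)=1518 g(22,-14)=7084 g(22,-12)=24794 g(22,-10)=67298 g(22,-8)=144210 g(22,-6)=245157 g(22,-4)=326876 g(22,-2)=326876 g(22,0)=208012
t=23: g(23,-23)=1 g(23,-21)=23 g(23,-19)=252 g(23,-17)=1748 g(23,-15)=8602 g(23,-13)=31878 g(23,-11)=92092 g(23,-9)=211508 g(23,-7)=389367 g(23,-5)=572033 g(23,-3)=653752 g(23,-1)=534888 g(23,1)=208012
t=24: g(24,-24)=1 g(24,-22)=24 g(24,-20)=275 g(24,-18)=2000 g(24,-16)=10350 g(24,-14)=40480 g(24,-12)=123970 g(24,-10)=303600 g(24,-8)=600875 g(24,-6)=961400 g(24,-4)=1225785 g(24,-2)=1188640 g(24,0)=742900
t=25: g(25,-25)=1 g(25,-23)=25 g(25,-21)=299 g(25,-19)=2275 g(25,-17)=12350 g(25,-15)=50830 g(25,-13)=164450 g(25,-11)=427570 g(25,-9)=904475 g(25,-7)=1562275 g(25,-5)=2187185 g(25,-3)=2414425 g(25,-1)=1931540 g(25,1)=742900
t=26: g(26,-26)=1 g(26,-24)=26 g(26,-22)=324 g(26,-20)=2574 g(26,-18)=14625 g(26,-16)=63180 g(26,-14)=215280 g(26,-12)=592020 g(26,-10)=1332045 g(26,-8)=2466750 g(26,-6)=3749460 g(26,-4)=4601610 g(26,-2)=4345965 g(26,0)=2674440
t=27: g(27,-27)=1 g(27,-25)=27 g(27,-23)=350 g(27,-21)=2898 g(27,-19)=17199 g(27,-17)=77805 g(27,-15)=278460 g(27,-13)=807300 g(27,-11)=1924065 g(27,-9)=3798795 g(27,-7)=6216210 g(27,-5)=8351070 g(27,-3)=8947575 g(27,-1)=7020405 g(27,1)=2674440
Paths never hitting 2: Σ_s g(27,s) = 40116600
Paths hitting 2: 2^27 - 40116600 = 94101128
P = 94101128/134217728 = 11762641/16777216

Answer: 11762641/16777216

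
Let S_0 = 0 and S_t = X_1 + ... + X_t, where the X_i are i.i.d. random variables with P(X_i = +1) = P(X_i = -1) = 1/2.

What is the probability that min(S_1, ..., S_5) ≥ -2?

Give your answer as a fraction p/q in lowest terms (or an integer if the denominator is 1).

Let f(t,s) = #length-t paths at position s with S_1..S_t all ≥ -2.
f(t,s) = f(t-1,s-1) + f(t-1,s+1) for s ≥ -2; f(t,s) = 0 for s < -2.
t=0: f(0,0)=1
t=1: f(1,-1)=1 f(1,1)=1
t=2: f(2,-2)=1 f(2,0)=2 f(2,2)=1
t=3: f(3,-1)=3 f(3,1)=3 f(3,3)=1
t=4: f(4,-2)=3 f(4,0)=6 f(4,2)=4 f(4,4)=1
t=5: f(5,-1)=9 f(5,1)=10 f(5,3)=5 f(5,5)=1
Σ_s f(5,s) = 25
P = 25/32 = 25/32

Answer: 25/32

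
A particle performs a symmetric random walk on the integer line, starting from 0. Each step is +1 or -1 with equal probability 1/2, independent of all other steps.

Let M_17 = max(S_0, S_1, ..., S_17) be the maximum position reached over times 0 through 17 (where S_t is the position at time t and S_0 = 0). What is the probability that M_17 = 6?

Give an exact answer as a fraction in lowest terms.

Let M_17 = max(S_0,...,S_17). Use the reflection principle: for j ≥ 1, #{paths with M_17 ≥ j} = #{S_17 ≥ j} + #{S_17 ≥ j+1}.
By reflection, #{M_17 ≥ 6} = #{S_17 ≥ 6} + #{S_17 ≥ 7} = 9402 + 9402 = 18804.
#{M_17 ≥ 7} = #{S_17 ≥ 7} + #{S_17 ≥ 8} = 9402 + 3214 = 12616.
#{M_17 = 6} = 18804 - 12616 = 6188.
P(M_17 = 6) = 6188/131072 = 1547/32768

Answer: 1547/32768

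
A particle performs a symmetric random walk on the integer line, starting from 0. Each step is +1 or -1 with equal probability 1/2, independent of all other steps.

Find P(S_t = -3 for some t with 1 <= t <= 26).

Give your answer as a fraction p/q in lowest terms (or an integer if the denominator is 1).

Answer: 1168527/2097152

Derivation:
Count via complement. Let g(t,s) = #length-t paths at position s with S_1..S_t all ≠ -3.
g(t,s) = g(t-1,s-1) + g(t-1,s+1) for s ≠ -3; g(t,-3) = 0.
t=0: g(0,0)=1
t=1: g(1,-1)=1 g(1,1)=1
t=2: g(2,-2)=1 g(2,0)=2 g(2,2)=1
t=3: g(3,-1)=3 g(3,1)=3 g(3,3)=1
t=4: g(4,-2)=3 g(4,0)=6 g(4,2)=4 g(4,4)=1
t=5: g(5,-1)=9 g(5,1)=10 g(5,3)=5 g(5,5)=1
t=6: g(6,-2)=9 g(6,0)=19 g(6,2)=15 g(6,4)=6 g(6,6)=1
t=7: g(7,-1)=28 g(7,1)=34 g(7,3)=21 g(7,5)=7 g(7,7)=1
t=8: g(8,-2)=28 g(8,0)=62 g(8,2)=55 g(8,4)=28 g(8,6)=8 g(8,8)=1
t=9: g(9,-1)=90 g(9,1)=117 g(9,3)=83 g(9,5)=36 g(9,7)=9 g(9,9)=1
t=10: g(10,-2)=90 g(10,0)=207 g(10,2)=200 g(10,4)=119 g(10,6)=45 g(10,8)=10 g(10,10)=1
t=11: g(11,-1)=297 g(11,1)=407 g(11,3)=319 g(11,5)=164 g(11,7)=55 g(11,9)=11 g(11,11)=1
t=12: g(12,-2)=297 g(12,0)=704 g(12,2)=726 g(12,4)=483 g(12,6)=219 g(12,8)=66 g(12,10)=12 g(12,12)=1
t=13: g(13,-1)=1001 g(13,1)=1430 g(13,3)=1209 g(13,5)=702 g(13,7)=285 g(13,9)=78 g(13,11)=13 g(13,13)=1
t=14: g(14,-2)=1001 g(14,0)=2431 g(14,2)=2639 g(14,4)=1911 g(14,6)=987 g(14,8)=363 g(14,10)=91 g(14,12)=14 g(14,14)=1
t=15: g(15,-1)=3432 g(15,1)=5070 g(15,3)=4550 g(15,5)=2898 g(15,7)=1350 g(15,9)=454 g(15,11)=105 g(15,13)=15 g(15,15)=1
t=16: g(16,-2)=3432 g(16,0)=8502 g(16,2)=9620 g(16,4)=7448 g(16,6)=4248 g(16,8)=1804 g(16,10)=559 g(16,12)=120 g(16,14)=16 g(16,16)=1
t=17: g(17,-1)=11934 g(17,1)=18122 g(17,3)=17068 g(17,5)=11696 g(17,7)=6052 g(17,9)=2363 g(17,11)=679 g(17,13)=136 g(17,15)=17 g(17,17)=1
t=18: g(18,-2)=11934 g(18,0)=30056 g(18,2)=35190 g(18,4)=28764 g(18,6)=17748 g(18,8)=8415 g(18,10)=3042 g(18,12)=815 g(18,14)=153 g(18,16)=18 g(18,18)=1
t=19: g(19,-1)=41990 g(19,1)=65246 g(19,3)=63954 g(19,5)=46512 g(19,7)=26163 g(19,9)=11457 g(19,11)=3857 g(19,13)=968 g(19,15)=171 g(19,17)=19 g(19,19)=1
t=20: g(20,-2)=41990 g(20,0)=107236 g(20,2)=129200 g(20,4)=110466 g(20,6)=72675 g(20,8)=37620 g(20,10)=15314 g(20,12)=4825 g(20,14)=1139 g(20,16)=190 g(20,18)=20 g(20,20)=1
t=21: g(21,-1)=149226 g(21,1)=236436 g(21,3)=239666 g(21,5)=183141 g(21,7)=110295 g(21,9)=52934 g(21,11)=20139 g(21,13)=5964 g(21,15)=1329 g(21,17)=210 g(21,19)=21 g(21,21)=1
t=22: g(22,-2)=149226 g(22,0)=385662 g(22,2)=476102 g(22,4)=422807 g(22,6)=293436 g(22,8)=163229 g(22,10)=73073 g(22,12)=26103 g(22,14)=7293 g(22,16)=1539 g(22,18)=231 g(22,20)=22 g(22,22)=1
t=23: g(23,-1)=534888 g(23,1)=861764 g(23,3)=898909 g(23,5)=716243 g(23,7)=456665 g(23,9)=236302 g(23,11)=99176 g(23,13)=33396 g(23,15)=8832 g(23,17)=1770 g(23,19)=253 g(23,21)=23 g(23,23)=1
t=24: g(24,-2)=534888 g(24,0)=1396652 g(24,2)=1760673 g(24,4)=1615152 g(24,6)=1172908 g(24,8)=692967 g(24,10)=335478 g(24,12)=132572 g(24,14)=42228 g(24,16)=10602 g(24,18)=2023 g(24,20)=276 g(24,22)=24 g(24,24)=1
t=25: g(25,-1)=1931540 g(25,1)=3157325 g(25,3)=3375825 g(25,5)=2788060 g(25,7)=1865875 g(25,9)=1028445 g(25,11)=468050 g(25,13)=174800 g(25,15)=52830 g(25,17)=12625 g(25,19)=2299 g(25,21)=300 g(25,23)=25 g(25,25)=1
t=26: g(26,-2)=1931540 g(26,0)=5088865 g(26,2)=6533150 g(26,4)=6163885 g(26,6)=4653935 g(26,8)=2894320 g(26,10)=1496495 g(26,12)=642850 g(26,14)=227630 g(26,16)=65455 g(26,18)=14924 g(26,20)=2599 g(26,22)=325 g(26,24)=26 g(26,26)=1
Paths never hitting -3: Σ_s g(26,s) = 29716000
Paths hitting -3: 2^26 - 29716000 = 37392864
P = 37392864/67108864 = 1168527/2097152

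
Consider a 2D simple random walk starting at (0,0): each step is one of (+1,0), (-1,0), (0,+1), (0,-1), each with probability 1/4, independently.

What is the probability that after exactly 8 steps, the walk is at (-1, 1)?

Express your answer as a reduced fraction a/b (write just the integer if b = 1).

Answer: 245/4096

Derivation:
Let h be the number of horizontal steps (so 8-h are vertical). To end at (-1,1) need (h-1)/2 right-steps and ((8-h)+1)/2 up-steps.
Sum over h with 1 ≤ h ≤ 7, h ≡ 1 (mod 2), 8-h ≡ 1 (mod 2):
h=1: C(8,1)·C(1,0)·C(7,4) = 8·1·35 = 280
h=3: C(8,3)·C(3,1)·C(5,3) = 56·3·10 = 1680
h=5: C(8,5)·C(5,2)·C(3,2) = 56·10·3 = 1680
h=7: C(8,7)·C(7,3)·C(1,1) = 8·35·1 = 280
Total favorable: 3920
Total paths: 4^8 = 65536
P = 3920/65536 = 245/4096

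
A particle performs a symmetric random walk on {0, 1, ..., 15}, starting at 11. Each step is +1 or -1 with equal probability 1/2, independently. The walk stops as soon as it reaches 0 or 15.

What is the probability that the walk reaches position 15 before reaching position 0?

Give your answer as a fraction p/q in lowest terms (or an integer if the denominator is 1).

Symmetric walk (p = 1/2): the harmonic-function argument gives P(hit 15 before 0 | start at 11) = a/N.
P = 11/15 = 11/15

Answer: 11/15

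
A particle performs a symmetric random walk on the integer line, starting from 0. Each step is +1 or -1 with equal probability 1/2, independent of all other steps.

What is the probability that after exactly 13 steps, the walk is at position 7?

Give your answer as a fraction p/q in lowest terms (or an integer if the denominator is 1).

Answer: 143/4096

Derivation:
To reach position 7 after 13 steps: need 10 steps of +1 and 3 of -1.
Favorable paths: C(13,10) = 286
Total paths: 2^13 = 8192
P = 286/8192 = 143/4096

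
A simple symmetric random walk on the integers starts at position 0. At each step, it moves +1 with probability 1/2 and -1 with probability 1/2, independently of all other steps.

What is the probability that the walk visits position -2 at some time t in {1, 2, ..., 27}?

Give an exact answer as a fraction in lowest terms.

Count via complement. Let g(t,s) = #length-t paths at position s with S_1..S_t all ≠ -2.
g(t,s) = g(t-1,s-1) + g(t-1,s+1) for s ≠ -2; g(t,-2) = 0.
t=0: g(0,0)=1
t=1: g(1,-1)=1 g(1,1)=1
t=2: g(2,0)=2 g(2,2)=1
t=3: g(3,-1)=2 g(3,1)=3 g(3,3)=1
t=4: g(4,0)=5 g(4,2)=4 g(4,4)=1
t=5: g(5,-1)=5 g(5,1)=9 g(5,3)=5 g(5,5)=1
t=6: g(6,0)=14 g(6,2)=14 g(6,4)=6 g(6,6)=1
t=7: g(7,-1)=14 g(7,1)=28 g(7,3)=20 g(7,5)=7 g(7,7)=1
t=8: g(8,0)=42 g(8,2)=48 g(8,4)=27 g(8,6)=8 g(8,8)=1
t=9: g(9,-1)=42 g(9,1)=90 g(9,3)=75 g(9,5)=35 g(9,7)=9 g(9,9)=1
t=10: g(10,0)=132 g(10,2)=165 g(10,4)=110 g(10,6)=44 g(10,8)=10 g(10,10)=1
t=11: g(11,-1)=132 g(11,1)=297 g(11,3)=275 g(11,5)=154 g(11,7)=54 g(11,9)=11 g(11,11)=1
t=12: g(12,0)=429 g(12,2)=572 g(12,4)=429 g(12,6)=208 g(12,8)=65 g(12,10)=12 g(12,12)=1
t=13: g(13,-1)=429 g(13,1)=1001 g(13,3)=1001 g(13,5)=637 g(13,7)=273 g(13,9)=77 g(13,11)=13 g(13,13)=1
t=14: g(14,0)=1430 g(14,2)=2002 g(14,4)=1638 g(14,6)=910 g(14,8)=350 g(14,10)=90 g(14,12)=14 g(14,14)=1
t=15: g(15,-1)=1430 g(15,1)=3432 g(15,3)=3640 g(15,5)=2548 g(15,7)=1260 g(15,9)=440 g(15,11)=104 g(15,13)=15 g(15,15)=1
t=16: g(16,0)=4862 g(16,2)=7072 g(16,4)=6188 g(16,6)=3808 g(16,8)=1700 g(16,10)=544 g(16,12)=119 g(16,14)=16 g(16,16)=1
t=17: g(17,-1)=4862 g(17,1)=11934 g(17,3)=13260 g(17,5)=9996 g(17,7)=5508 g(17,9)=2244 g(17,11)=663 g(17,13)=135 g(17,15)=17 g(17,17)=1
t=18: g(18,0)=16796 g(18,2)=25194 g(18,4)=23256 g(18,6)=15504 g(18,8)=7752 g(18,10)=2907 g(18,12)=798 g(18,14)=152 g(18,16)=18 g(18,18)=1
t=19: g(19,-1)=16796 g(19,1)=41990 g(19,3)=48450 g(19,5)=38760 g(19,7)=23256 g(19,9)=10659 g(19,11)=3705 g(19,13)=950 g(19,15)=170 g(19,17)=19 g(19,19)=1
t=20: g(20,0)=58786 g(20,2)=90440 g(20,4)=87210 g(20,6)=62016 g(20,8)=33915 g(20,10)=14364 g(20,12)=4655 g(20,14)=1120 g(20,16)=189 g(20,18)=20 g(20,20)=1
t=21: g(21,-1)=58786 g(21,1)=149226 g(21,3)=177650 g(21,5)=149226 g(21,7)=95931 g(21,9)=48279 g(21,11)=19019 g(21,13)=5775 g(21,15)=1309 g(21,17)=209 g(21,19)=21 g(21,21)=1
t=22: g(22,0)=208012 g(22,2)=326876 g(22,4)=326876 g(22,6)=245157 g(22,8)=144210 g(22,10)=67298 g(22,12)=24794 g(22,14)=7084 g(22,16)=1518 g(22,18)=230 g(22,20)=22 g(22,22)=1
t=23: g(23,-1)=208012 g(23,1)=534888 g(23,3)=653752 g(23,5)=572033 g(23,7)=389367 g(23,9)=211508 g(23,11)=92092 g(23,13)=31878 g(23,15)=8602 g(23,17)=1748 g(23,19)=252 g(23,21)=23 g(23,23)=1
t=24: g(24,0)=742900 g(24,2)=1188640 g(24,4)=1225785 g(24,6)=961400 g(24,8)=600875 g(24,10)=303600 g(24,12)=123970 g(24,14)=40480 g(24,16)=10350 g(24,18)=2000 g(24,20)=275 g(24,22)=24 g(24,24)=1
t=25: g(25,-1)=742900 g(25,1)=1931540 g(25,3)=2414425 g(25,5)=2187185 g(25,7)=1562275 g(25,9)=904475 g(25,11)=427570 g(25,13)=164450 g(25,15)=50830 g(25,17)=12350 g(25,19)=2275 g(25,21)=299 g(25,23)=25 g(25,25)=1
t=26: g(26,0)=2674440 g(26,2)=4345965 g(26,4)=4601610 g(26,6)=3749460 g(26,8)=2466750 g(26,10)=1332045 g(26,12)=592020 g(26,14)=215280 g(26,16)=63180 g(26,18)=14625 g(26,20)=2574 g(26,22)=324 g(26,24)=26 g(26,26)=1
t=27: g(27,-1)=2674440 g(27,1)=7020405 g(27,3)=8947575 g(27,5)=8351070 g(27,7)=6216210 g(27,9)=3798795 g(27,11)=1924065 g(27,13)=807300 g(27,15)=278460 g(27,17)=77805 g(27,19)=17199 g(27,21)=2898 g(27,23)=350 g(27,25)=27 g(27,27)=1
Paths never hitting -2: Σ_s g(27,s) = 40116600
Paths hitting -2: 2^27 - 40116600 = 94101128
P = 94101128/134217728 = 11762641/16777216

Answer: 11762641/16777216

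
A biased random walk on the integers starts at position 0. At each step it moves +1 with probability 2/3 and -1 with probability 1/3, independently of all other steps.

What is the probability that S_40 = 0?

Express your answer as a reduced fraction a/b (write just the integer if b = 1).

To be at 0 after 40 steps: need exactly 20 steps of +1 and 20 of -1.
Number of such sequences: C(40,20) = 137846528820
Each has probability (2/3)^20 · (1/3)^20 = 1048576/12157665459056928801
P = 137846528820 · 1048576/12157665459056928801 = 16060284644884480/1350851717672992089

Answer: 16060284644884480/1350851717672992089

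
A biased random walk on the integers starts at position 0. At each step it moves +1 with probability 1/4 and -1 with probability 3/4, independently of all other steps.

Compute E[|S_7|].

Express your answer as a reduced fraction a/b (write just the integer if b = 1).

S_7 takes values m ≡ 1 (mod 2) with |m| ≤ 7; P(S_7=m) = C(7,(7+m)/2) · (1/4)^((7+m)/2) · (3/4)^((7-m)/2).
Distribution: P(S=-7)=2187/16384, P(S=-5)=5103/16384, P(S=-3)=5103/16384, P(S=-1)=2835/16384, P(S=1)=945/16384, P(S=3)=189/16384, P(S=5)=21/16384, P(S=7)=1/16384
E[|S_7|] = Σ_m |m|·P(S_7=m) = 3787/1024

Answer: 3787/1024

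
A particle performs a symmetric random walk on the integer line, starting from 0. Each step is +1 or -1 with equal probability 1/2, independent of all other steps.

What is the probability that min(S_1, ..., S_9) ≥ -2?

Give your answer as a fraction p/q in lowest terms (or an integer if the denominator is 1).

Answer: 21/32

Derivation:
Let f(t,s) = #length-t paths at position s with S_1..S_t all ≥ -2.
f(t,s) = f(t-1,s-1) + f(t-1,s+1) for s ≥ -2; f(t,s) = 0 for s < -2.
t=0: f(0,0)=1
t=1: f(1,-1)=1 f(1,1)=1
t=2: f(2,-2)=1 f(2,0)=2 f(2,2)=1
t=3: f(3,-1)=3 f(3,1)=3 f(3,3)=1
t=4: f(4,-2)=3 f(4,0)=6 f(4,2)=4 f(4,4)=1
t=5: f(5,-1)=9 f(5,1)=10 f(5,3)=5 f(5,5)=1
t=6: f(6,-2)=9 f(6,0)=19 f(6,2)=15 f(6,4)=6 f(6,6)=1
t=7: f(7,-1)=28 f(7,1)=34 f(7,3)=21 f(7,5)=7 f(7,7)=1
t=8: f(8,-2)=28 f(8,0)=62 f(8,2)=55 f(8,4)=28 f(8,6)=8 f(8,8)=1
t=9: f(9,-1)=90 f(9,1)=117 f(9,3)=83 f(9,5)=36 f(9,7)=9 f(9,9)=1
Σ_s f(9,s) = 336
P = 336/512 = 21/32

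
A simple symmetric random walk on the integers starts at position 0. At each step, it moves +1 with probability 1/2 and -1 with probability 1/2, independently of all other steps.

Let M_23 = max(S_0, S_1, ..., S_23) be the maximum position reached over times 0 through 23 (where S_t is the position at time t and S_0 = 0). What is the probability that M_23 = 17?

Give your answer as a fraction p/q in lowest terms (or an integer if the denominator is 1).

Let M_23 = max(S_0,...,S_23). Use the reflection principle: for j ≥ 1, #{paths with M_23 ≥ j} = #{S_23 ≥ j} + #{S_23 ≥ j+1}.
By reflection, #{M_23 ≥ 17} = #{S_23 ≥ 17} + #{S_23 ≥ 18} = 2048 + 277 = 2325.
#{M_23 ≥ 18} = #{S_23 ≥ 18} + #{S_23 ≥ 19} = 277 + 277 = 554.
#{M_23 = 17} = 2325 - 554 = 1771.
P(M_23 = 17) = 1771/8388608 = 1771/8388608

Answer: 1771/8388608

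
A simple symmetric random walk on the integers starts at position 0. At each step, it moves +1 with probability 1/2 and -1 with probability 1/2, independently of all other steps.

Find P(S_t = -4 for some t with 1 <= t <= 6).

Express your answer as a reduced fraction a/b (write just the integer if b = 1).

Answer: 1/8

Derivation:
Count via complement. Let g(t,s) = #length-t paths at position s with S_1..S_t all ≠ -4.
g(t,s) = g(t-1,s-1) + g(t-1,s+1) for s ≠ -4; g(t,-4) = 0.
t=0: g(0,0)=1
t=1: g(1,-1)=1 g(1,1)=1
t=2: g(2,-2)=1 g(2,0)=2 g(2,2)=1
t=3: g(3,-3)=1 g(3,-1)=3 g(3,1)=3 g(3,3)=1
t=4: g(4,-2)=4 g(4,0)=6 g(4,2)=4 g(4,4)=1
t=5: g(5,-3)=4 g(5,-1)=10 g(5,1)=10 g(5,3)=5 g(5,5)=1
t=6: g(6,-2)=14 g(6,0)=20 g(6,2)=15 g(6,4)=6 g(6,6)=1
Paths never hitting -4: Σ_s g(6,s) = 56
Paths hitting -4: 2^6 - 56 = 8
P = 8/64 = 1/8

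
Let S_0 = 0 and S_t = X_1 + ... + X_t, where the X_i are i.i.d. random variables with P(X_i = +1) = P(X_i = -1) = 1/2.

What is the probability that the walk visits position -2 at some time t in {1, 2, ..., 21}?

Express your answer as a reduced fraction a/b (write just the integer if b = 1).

Count via complement. Let g(t,s) = #length-t paths at position s with S_1..S_t all ≠ -2.
g(t,s) = g(t-1,s-1) + g(t-1,s+1) for s ≠ -2; g(t,-2) = 0.
t=0: g(0,0)=1
t=1: g(1,-1)=1 g(1,1)=1
t=2: g(2,0)=2 g(2,2)=1
t=3: g(3,-1)=2 g(3,1)=3 g(3,3)=1
t=4: g(4,0)=5 g(4,2)=4 g(4,4)=1
t=5: g(5,-1)=5 g(5,1)=9 g(5,3)=5 g(5,5)=1
t=6: g(6,0)=14 g(6,2)=14 g(6,4)=6 g(6,6)=1
t=7: g(7,-1)=14 g(7,1)=28 g(7,3)=20 g(7,5)=7 g(7,7)=1
t=8: g(8,0)=42 g(8,2)=48 g(8,4)=27 g(8,6)=8 g(8,8)=1
t=9: g(9,-1)=42 g(9,1)=90 g(9,3)=75 g(9,5)=35 g(9,7)=9 g(9,9)=1
t=10: g(10,0)=132 g(10,2)=165 g(10,4)=110 g(10,6)=44 g(10,8)=10 g(10,10)=1
t=11: g(11,-1)=132 g(11,1)=297 g(11,3)=275 g(11,5)=154 g(11,7)=54 g(11,9)=11 g(11,11)=1
t=12: g(12,0)=429 g(12,2)=572 g(12,4)=429 g(12,6)=208 g(12,8)=65 g(12,10)=12 g(12,12)=1
t=13: g(13,-1)=429 g(13,1)=1001 g(13,3)=1001 g(13,5)=637 g(13,7)=273 g(13,9)=77 g(13,11)=13 g(13,13)=1
t=14: g(14,0)=1430 g(14,2)=2002 g(14,4)=1638 g(14,6)=910 g(14,8)=350 g(14,10)=90 g(14,12)=14 g(14,14)=1
t=15: g(15,-1)=1430 g(15,1)=3432 g(15,3)=3640 g(15,5)=2548 g(15,7)=1260 g(15,9)=440 g(15,11)=104 g(15,13)=15 g(15,15)=1
t=16: g(16,0)=4862 g(16,2)=7072 g(16,4)=6188 g(16,6)=3808 g(16,8)=1700 g(16,10)=544 g(16,12)=119 g(16,14)=16 g(16,16)=1
t=17: g(17,-1)=4862 g(17,1)=11934 g(17,3)=13260 g(17,5)=9996 g(17,7)=5508 g(17,9)=2244 g(17,11)=663 g(17,13)=135 g(17,15)=17 g(17,17)=1
t=18: g(18,0)=16796 g(18,2)=25194 g(18,4)=23256 g(18,6)=15504 g(18,8)=7752 g(18,10)=2907 g(18,12)=798 g(18,14)=152 g(18,16)=18 g(18,18)=1
t=19: g(19,-1)=16796 g(19,1)=41990 g(19,3)=48450 g(19,5)=38760 g(19,7)=23256 g(19,9)=10659 g(19,11)=3705 g(19,13)=950 g(19,15)=170 g(19,17)=19 g(19,19)=1
t=20: g(20,0)=58786 g(20,2)=90440 g(20,4)=87210 g(20,6)=62016 g(20,8)=33915 g(20,10)=14364 g(20,12)=4655 g(20,14)=1120 g(20,16)=189 g(20,18)=20 g(20,20)=1
t=21: g(21,-1)=58786 g(21,1)=149226 g(21,3)=177650 g(21,5)=149226 g(21,7)=95931 g(21,9)=48279 g(21,11)=19019 g(21,13)=5775 g(21,15)=1309 g(21,17)=209 g(21,19)=21 g(21,21)=1
Paths never hitting -2: Σ_s g(21,s) = 705432
Paths hitting -2: 2^21 - 705432 = 1391720
P = 1391720/2097152 = 173965/262144

Answer: 173965/262144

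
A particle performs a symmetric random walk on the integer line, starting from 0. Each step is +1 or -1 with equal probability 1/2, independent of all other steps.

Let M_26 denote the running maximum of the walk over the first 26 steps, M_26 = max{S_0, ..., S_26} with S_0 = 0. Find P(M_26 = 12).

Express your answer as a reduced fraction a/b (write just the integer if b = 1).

Let M_26 = max(S_0,...,S_26). Use the reflection principle: for j ≥ 1, #{paths with M_26 ≥ j} = #{S_26 ≥ j} + #{S_26 ≥ j+1}.
By reflection, #{M_26 ≥ 12} = #{S_26 ≥ 12} + #{S_26 ≥ 13} = 971712 + 313912 = 1285624.
#{M_26 ≥ 13} = #{S_26 ≥ 13} + #{S_26 ≥ 14} = 313912 + 313912 = 627824.
#{M_26 = 12} = 1285624 - 627824 = 657800.
P(M_26 = 12) = 657800/67108864 = 82225/8388608

Answer: 82225/8388608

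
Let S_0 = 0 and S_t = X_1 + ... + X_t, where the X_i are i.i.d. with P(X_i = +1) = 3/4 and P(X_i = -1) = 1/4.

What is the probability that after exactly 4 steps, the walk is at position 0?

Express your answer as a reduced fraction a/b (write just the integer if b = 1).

Answer: 27/128

Derivation:
To be at 0 after 4 steps: need exactly 2 steps of +1 and 2 of -1.
Number of such sequences: C(4,2) = 6
Each has probability (3/4)^2 · (1/4)^2 = 9/256
P = 6 · 9/256 = 27/128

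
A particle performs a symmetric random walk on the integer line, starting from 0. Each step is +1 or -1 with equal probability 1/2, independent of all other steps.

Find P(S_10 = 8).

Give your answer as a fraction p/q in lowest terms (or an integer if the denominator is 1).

To reach position 8 after 10 steps: need 9 steps of +1 and 1 of -1.
Favorable paths: C(10,9) = 10
Total paths: 2^10 = 1024
P = 10/1024 = 5/512

Answer: 5/512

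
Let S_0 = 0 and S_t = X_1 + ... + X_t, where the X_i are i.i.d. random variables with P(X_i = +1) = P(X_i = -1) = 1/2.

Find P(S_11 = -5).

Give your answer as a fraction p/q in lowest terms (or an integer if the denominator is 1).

To reach position -5 after 11 steps: need 3 steps of +1 and 8 of -1.
Favorable paths: C(11,3) = 165
Total paths: 2^11 = 2048
P = 165/2048 = 165/2048

Answer: 165/2048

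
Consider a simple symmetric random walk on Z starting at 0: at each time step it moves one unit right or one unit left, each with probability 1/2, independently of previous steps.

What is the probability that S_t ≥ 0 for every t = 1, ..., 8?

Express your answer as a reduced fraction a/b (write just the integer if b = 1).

Answer: 35/128

Derivation:
Let f(t,s) = #length-t paths at position s with S_1..S_t all ≥ 0.
f(t,s) = f(t-1,s-1) + f(t-1,s+1) for s ≥ 0; f(t,s) = 0 for s < 0.
t=0: f(0,0)=1
t=1: f(1,1)=1
t=2: f(2,0)=1 f(2,2)=1
t=3: f(3,1)=2 f(3,3)=1
t=4: f(4,0)=2 f(4,2)=3 f(4,4)=1
t=5: f(5,1)=5 f(5,3)=4 f(5,5)=1
t=6: f(6,0)=5 f(6,2)=9 f(6,4)=5 f(6,6)=1
t=7: f(7,1)=14 f(7,3)=14 f(7,5)=6 f(7,7)=1
t=8: f(8,0)=14 f(8,2)=28 f(8,4)=20 f(8,6)=7 f(8,8)=1
Σ_s f(8,s) = 70
P = 70/256 = 35/128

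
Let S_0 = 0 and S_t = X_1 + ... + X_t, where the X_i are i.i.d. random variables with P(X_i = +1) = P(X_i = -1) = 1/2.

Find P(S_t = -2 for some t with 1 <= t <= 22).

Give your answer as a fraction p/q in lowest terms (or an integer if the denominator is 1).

Answer: 1421113/2097152

Derivation:
Count via complement. Let g(t,s) = #length-t paths at position s with S_1..S_t all ≠ -2.
g(t,s) = g(t-1,s-1) + g(t-1,s+1) for s ≠ -2; g(t,-2) = 0.
t=0: g(0,0)=1
t=1: g(1,-1)=1 g(1,1)=1
t=2: g(2,0)=2 g(2,2)=1
t=3: g(3,-1)=2 g(3,1)=3 g(3,3)=1
t=4: g(4,0)=5 g(4,2)=4 g(4,4)=1
t=5: g(5,-1)=5 g(5,1)=9 g(5,3)=5 g(5,5)=1
t=6: g(6,0)=14 g(6,2)=14 g(6,4)=6 g(6,6)=1
t=7: g(7,-1)=14 g(7,1)=28 g(7,3)=20 g(7,5)=7 g(7,7)=1
t=8: g(8,0)=42 g(8,2)=48 g(8,4)=27 g(8,6)=8 g(8,8)=1
t=9: g(9,-1)=42 g(9,1)=90 g(9,3)=75 g(9,5)=35 g(9,7)=9 g(9,9)=1
t=10: g(10,0)=132 g(10,2)=165 g(10,4)=110 g(10,6)=44 g(10,8)=10 g(10,10)=1
t=11: g(11,-1)=132 g(11,1)=297 g(11,3)=275 g(11,5)=154 g(11,7)=54 g(11,9)=11 g(11,11)=1
t=12: g(12,0)=429 g(12,2)=572 g(12,4)=429 g(12,6)=208 g(12,8)=65 g(12,10)=12 g(12,12)=1
t=13: g(13,-1)=429 g(13,1)=1001 g(13,3)=1001 g(13,5)=637 g(13,7)=273 g(13,9)=77 g(13,11)=13 g(13,13)=1
t=14: g(14,0)=1430 g(14,2)=2002 g(14,4)=1638 g(14,6)=910 g(14,8)=350 g(14,10)=90 g(14,12)=14 g(14,14)=1
t=15: g(15,-1)=1430 g(15,1)=3432 g(15,3)=3640 g(15,5)=2548 g(15,7)=1260 g(15,9)=440 g(15,11)=104 g(15,13)=15 g(15,15)=1
t=16: g(16,0)=4862 g(16,2)=7072 g(16,4)=6188 g(16,6)=3808 g(16,8)=1700 g(16,10)=544 g(16,12)=119 g(16,14)=16 g(16,16)=1
t=17: g(17,-1)=4862 g(17,1)=11934 g(17,3)=13260 g(17,5)=9996 g(17,7)=5508 g(17,9)=2244 g(17,11)=663 g(17,13)=135 g(17,15)=17 g(17,17)=1
t=18: g(18,0)=16796 g(18,2)=25194 g(18,4)=23256 g(18,6)=15504 g(18,8)=7752 g(18,10)=2907 g(18,12)=798 g(18,14)=152 g(18,16)=18 g(18,18)=1
t=19: g(19,-1)=16796 g(19,1)=41990 g(19,3)=48450 g(19,5)=38760 g(19,7)=23256 g(19,9)=10659 g(19,11)=3705 g(19,13)=950 g(19,15)=170 g(19,17)=19 g(19,19)=1
t=20: g(20,0)=58786 g(20,2)=90440 g(20,4)=87210 g(20,6)=62016 g(20,8)=33915 g(20,10)=14364 g(20,12)=4655 g(20,14)=1120 g(20,16)=189 g(20,18)=20 g(20,20)=1
t=21: g(21,-1)=58786 g(21,1)=149226 g(21,3)=177650 g(21,5)=149226 g(21,7)=95931 g(21,9)=48279 g(21,11)=19019 g(21,13)=5775 g(21,15)=1309 g(21,17)=209 g(21,19)=21 g(21,21)=1
t=22: g(22,0)=208012 g(22,2)=326876 g(22,4)=326876 g(22,6)=245157 g(22,8)=144210 g(22,10)=67298 g(22,12)=24794 g(22,14)=7084 g(22,16)=1518 g(22,18)=230 g(22,20)=22 g(22,22)=1
Paths never hitting -2: Σ_s g(22,s) = 1352078
Paths hitting -2: 2^22 - 1352078 = 2842226
P = 2842226/4194304 = 1421113/2097152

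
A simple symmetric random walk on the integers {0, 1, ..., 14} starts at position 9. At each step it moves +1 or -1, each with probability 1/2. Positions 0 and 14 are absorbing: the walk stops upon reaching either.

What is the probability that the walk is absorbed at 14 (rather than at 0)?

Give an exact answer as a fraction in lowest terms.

Answer: 9/14

Derivation:
Symmetric walk (p = 1/2): the harmonic-function argument gives P(hit 14 before 0 | start at 9) = a/N.
P = 9/14 = 9/14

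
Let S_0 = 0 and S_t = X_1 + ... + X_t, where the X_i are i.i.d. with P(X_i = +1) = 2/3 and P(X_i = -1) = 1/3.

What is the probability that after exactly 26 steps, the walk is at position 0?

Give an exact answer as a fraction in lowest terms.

Answer: 85201715200/2541865828329

Derivation:
To be at 0 after 26 steps: need exactly 13 steps of +1 and 13 of -1.
Number of such sequences: C(26,13) = 10400600
Each has probability (2/3)^13 · (1/3)^13 = 8192/2541865828329
P = 10400600 · 8192/2541865828329 = 85201715200/2541865828329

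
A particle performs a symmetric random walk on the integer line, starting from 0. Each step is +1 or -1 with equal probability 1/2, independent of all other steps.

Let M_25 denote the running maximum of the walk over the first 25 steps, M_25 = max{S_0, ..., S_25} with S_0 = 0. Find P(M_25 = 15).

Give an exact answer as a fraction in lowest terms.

Answer: 26565/16777216

Derivation:
Let M_25 = max(S_0,...,S_25). Use the reflection principle: for j ≥ 1, #{paths with M_25 ≥ j} = #{S_25 ≥ j} + #{S_25 ≥ j+1}.
By reflection, #{M_25 ≥ 15} = #{S_25 ≥ 15} + #{S_25 ≥ 16} = 68406 + 15276 = 83682.
#{M_25 ≥ 16} = #{S_25 ≥ 16} + #{S_25 ≥ 17} = 15276 + 15276 = 30552.
#{M_25 = 15} = 83682 - 30552 = 53130.
P(M_25 = 15) = 53130/33554432 = 26565/16777216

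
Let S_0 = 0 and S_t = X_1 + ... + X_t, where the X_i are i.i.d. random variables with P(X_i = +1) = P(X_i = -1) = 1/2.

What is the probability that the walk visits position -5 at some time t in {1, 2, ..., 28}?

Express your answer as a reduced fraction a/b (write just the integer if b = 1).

Answer: 46295513/134217728

Derivation:
Count via complement. Let g(t,s) = #length-t paths at position s with S_1..S_t all ≠ -5.
g(t,s) = g(t-1,s-1) + g(t-1,s+1) for s ≠ -5; g(t,-5) = 0.
t=0: g(0,0)=1
t=1: g(1,-1)=1 g(1,1)=1
t=2: g(2,-2)=1 g(2,0)=2 g(2,2)=1
t=3: g(3,-3)=1 g(3,-1)=3 g(3,1)=3 g(3,3)=1
t=4: g(4,-4)=1 g(4,-2)=4 g(4,0)=6 g(4,2)=4 g(4,4)=1
t=5: g(5,-3)=5 g(5,-1)=10 g(5,1)=10 g(5,3)=5 g(5,5)=1
t=6: g(6,-4)=5 g(6,-2)=15 g(6,0)=20 g(6,2)=15 g(6,4)=6 g(6,6)=1
t=7: g(7,-3)=20 g(7,-1)=35 g(7,1)=35 g(7,3)=21 g(7,5)=7 g(7,7)=1
t=8: g(8,-4)=20 g(8,-2)=55 g(8,0)=70 g(8,2)=56 g(8,4)=28 g(8,6)=8 g(8,8)=1
t=9: g(9,-3)=75 g(9,-1)=125 g(9,1)=126 g(9,3)=84 g(9,5)=36 g(9,7)=9 g(9,9)=1
t=10: g(10,-4)=75 g(10,-2)=200 g(10,0)=251 g(10,2)=210 g(10,4)=120 g(10,6)=45 g(10,8)=10 g(10,10)=1
t=11: g(11,-3)=275 g(11,-1)=451 g(11,1)=461 g(11,3)=330 g(11,5)=165 g(11,7)=55 g(11,9)=11 g(11,11)=1
t=12: g(12,-4)=275 g(12,-2)=726 g(12,0)=912 g(12,2)=791 g(12,4)=495 g(12,6)=220 g(12,8)=66 g(12,10)=12 g(12,12)=1
t=13: g(13,-3)=1001 g(13,-1)=1638 g(13,1)=1703 g(13,3)=1286 g(13,5)=715 g(13,7)=286 g(13,9)=78 g(13,11)=13 g(13,13)=1
t=14: g(14,-4)=1001 g(14,-2)=2639 g(14,0)=3341 g(14,2)=2989 g(14,4)=2001 g(14,6)=1001 g(14,8)=364 g(14,10)=91 g(14,12)=14 g(14,14)=1
t=15: g(15,-3)=3640 g(15,-1)=5980 g(15,1)=6330 g(15,3)=4990 g(15,5)=3002 g(15,7)=1365 g(15,9)=455 g(15,11)=105 g(15,13)=15 g(15,15)=1
t=16: g(16,-4)=3640 g(16,-2)=9620 g(16,0)=12310 g(16,2)=11320 g(16,4)=7992 g(16,6)=4367 g(16,8)=1820 g(16,10)=560 g(16,12)=120 g(16,14)=16 g(16,16)=1
t=17: g(17,-3)=13260 g(17,-1)=21930 g(17,1)=23630 g(17,3)=19312 g(17,5)=12359 g(17,7)=6187 g(17,9)=2380 g(17,11)=680 g(17,13)=136 g(17,15)=17 g(17,17)=1
t=18: g(18,-4)=13260 g(18,-2)=35190 g(18,0)=45560 g(18,2)=42942 g(18,4)=31671 g(18,6)=18546 g(18,8)=8567 g(18,10)=3060 g(18,12)=816 g(18,14)=153 g(18,16)=18 g(18,18)=1
t=19: g(19,-3)=48450 g(19,-1)=80750 g(19,1)=88502 g(19,3)=74613 g(19,5)=50217 g(19,7)=27113 g(19,9)=11627 g(19,11)=3876 g(19,13)=969 g(19,15)=171 g(19,17)=19 g(19,19)=1
t=20: g(20,-4)=48450 g(20,-2)=129200 g(20,0)=169252 g(20,2)=163115 g(20,4)=124830 g(20,6)=77330 g(20,8)=38740 g(20,10)=15503 g(20,12)=4845 g(20,14)=1140 g(20,16)=190 g(20,18)=20 g(20,20)=1
t=21: g(21,-3)=177650 g(21,-1)=298452 g(21,1)=332367 g(21,3)=287945 g(21,5)=202160 g(21,7)=116070 g(21,9)=54243 g(21,11)=20348 g(21,13)=5985 g(21,15)=1330 g(21,17)=210 g(21,19)=21 g(21,21)=1
t=22: g(22,-4)=177650 g(22,-2)=476102 g(22,0)=630819 g(22,2)=620312 g(22,4)=490105 g(22,6)=318230 g(22,8)=170313 g(22,10)=74591 g(22,12)=26333 g(22,14)=7315 g(22,16)=1540 g(22,18)=231 g(22,20)=22 g(22,22)=1
t=23: g(23,-3)=653752 g(23,-1)=1106921 g(23,1)=1251131 g(23,3)=1110417 g(23,5)=808335 g(23,7)=488543 g(23,9)=244904 g(23,11)=100924 g(23,13)=33648 g(23,15)=8855 g(23,17)=1771 g(23,19)=253 g(23,21)=23 g(23,23)=1
t=24: g(24,-4)=653752 g(24,-2)=1760673 g(24,0)=2358052 g(24,2)=2361548 g(24,4)=1918752 g(24,6)=1296878 g(24,8)=733447 g(24,10)=345828 g(24,12)=134572 g(24,14)=42503 g(24,16)=10626 g(24,18)=2024 g(24,20)=276 g(24,22)=24 g(24,24)=1
t=25: g(25,-3)=2414425 g(25,-1)=4118725 g(25,1)=4719600 g(25,3)=4280300 g(25,5)=3215630 g(25,7)=2030325 g(25,9)=1079275 g(25,11)=480400 g(25,13)=177075 g(25,15)=53129 g(25,17)=12650 g(25,19)=2300 g(25,21)=300 g(25,23)=25 g(25,25)=1
t=26: g(26,-4)=2414425 g(26,-2)=6533150 g(26,0)=8838325 g(26,2)=8999900 g(26,4)=7495930 g(26,6)=5245955 g(26,8)=3109600 g(26,10)=1559675 g(26,12)=657475 g(26,14)=230204 g(26,16)=65779 g(26,18)=14950 g(26,20)=2600 g(26,22)=325 g(26,24)=26 g(26,26)=1
t=27: g(27,-3)=8947575 g(27,-1)=15371475 g(27,1)=17838225 g(27,3)=16495830 g(27,5)=12741885 g(27,7)=8355555 g(27,9)=4669275 g(27,11)=2217150 g(27,13)=887679 g(27,15)=295983 g(27,17)=80729 g(27,19)=17550 g(27,21)=2925 g(27,23)=351 g(27,25)=27 g(27,27)=1
t=28: g(28,-4)=8947575 g(28,-2)=24319050 g(28,0)=33209700 g(28,2)=34334055 g(28,4)=29237715 g(28,6)=21097440 g(28,8)=13024830 g(28,10)=6886425 g(28,12)=3104829 g(28,14)=1183662 g(28,16)=376712 g(28,18)=98279 g(28,20)=20475 g(28,22)=3276 g(28,24)=378 g(28,26)=28 g(28,28)=1
Paths never hitting -5: Σ_s g(28,s) = 175844430
Paths hitting -5: 2^28 - 175844430 = 92591026
P = 92591026/268435456 = 46295513/134217728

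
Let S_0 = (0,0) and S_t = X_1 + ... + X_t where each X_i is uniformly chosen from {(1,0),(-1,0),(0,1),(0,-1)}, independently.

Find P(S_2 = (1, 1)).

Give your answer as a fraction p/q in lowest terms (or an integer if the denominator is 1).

Let h be the number of horizontal steps (so 2-h are vertical). To end at (1,1) need (h+1)/2 right-steps and ((2-h)+1)/2 up-steps.
Sum over h with 1 ≤ h ≤ 1, h ≡ 1 (mod 2), 2-h ≡ 1 (mod 2):
h=1: C(2,1)·C(1,1)·C(1,1) = 2·1·1 = 2
Total favorable: 2
Total paths: 4^2 = 16
P = 2/16 = 1/8

Answer: 1/8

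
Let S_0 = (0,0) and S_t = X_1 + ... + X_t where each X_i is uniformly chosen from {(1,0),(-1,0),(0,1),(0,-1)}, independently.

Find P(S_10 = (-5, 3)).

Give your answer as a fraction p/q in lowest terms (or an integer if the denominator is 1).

Let h be the number of horizontal steps (so 10-h are vertical). To end at (-5,3) need (h-5)/2 right-steps and ((10-h)+3)/2 up-steps.
Sum over h with 5 ≤ h ≤ 7, h ≡ 1 (mod 2), 10-h ≡ 1 (mod 2):
h=5: C(10,5)·C(5,0)·C(5,4) = 252·1·5 = 1260
h=7: C(10,7)·C(7,1)·C(3,3) = 120·7·1 = 840
Total favorable: 2100
Total paths: 4^10 = 1048576
P = 2100/1048576 = 525/262144

Answer: 525/262144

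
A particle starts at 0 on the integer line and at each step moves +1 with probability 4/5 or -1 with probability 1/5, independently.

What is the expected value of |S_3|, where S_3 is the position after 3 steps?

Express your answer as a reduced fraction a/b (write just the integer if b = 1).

Answer: 51/25

Derivation:
S_3 takes values m ≡ 1 (mod 2) with |m| ≤ 3; P(S_3=m) = C(3,(3+m)/2) · (4/5)^((3+m)/2) · (1/5)^((3-m)/2).
Distribution: P(S=-3)=1/125, P(S=-1)=12/125, P(S=1)=48/125, P(S=3)=64/125
E[|S_3|] = Σ_m |m|·P(S_3=m) = 51/25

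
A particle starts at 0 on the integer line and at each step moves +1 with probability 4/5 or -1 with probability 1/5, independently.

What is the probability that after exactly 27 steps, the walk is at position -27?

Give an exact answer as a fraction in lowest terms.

To reach position -27 after 27 steps: need 0 steps of +1 and 27 steps of -1.
Number of such sequences: C(27,0) = 1
Each has probability (4/5)^0 · (1/5)^27 = 1/7450580596923828125
P = 1 · 1/7450580596923828125 = 1/7450580596923828125

Answer: 1/7450580596923828125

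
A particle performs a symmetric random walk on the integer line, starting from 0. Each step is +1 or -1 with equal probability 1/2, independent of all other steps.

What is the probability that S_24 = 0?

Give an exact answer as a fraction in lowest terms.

Answer: 676039/4194304

Derivation:
To return to 0 after 24 steps: need exactly 12 steps of +1 and 12 of -1.
Favorable paths: C(24,12) = 2704156
Total paths: 2^24 = 16777216
P = 2704156/16777216 = 676039/4194304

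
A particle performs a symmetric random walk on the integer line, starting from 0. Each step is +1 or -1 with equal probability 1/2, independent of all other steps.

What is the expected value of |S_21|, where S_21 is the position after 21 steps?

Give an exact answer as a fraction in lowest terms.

S_21 takes values m ≡ 1 (mod 2) with |m| ≤ 21; P(S_21=m) = C(21,(21+m)/2)/2^21.
Total paths: 2^21 = 2097152
Distribution: P(S=-21)=1/2097152, P(S=-19)=21/2097152, P(S=-17)=210/2097152, P(S=-15)=1330/2097152, P(S=-13)=5985/2097152, P(S=-11)=20349/2097152, P(S=-9)=54264/2097152, P(S=-7)=116280/2097152, P(S=-5)=203490/2097152, P(S=-3)=293930/2097152, P(S=-1)=352716/2097152, P(S=1)=352716/2097152, P(S=3)=293930/2097152, P(S=5)=203490/2097152, P(S=7)=116280/2097152, P(S=9)=54264/2097152, P(S=11)=20349/2097152, P(S=13)=5985/2097152, P(S=15)=1330/2097152, P(S=17)=210/2097152, P(S=19)=21/2097152, P(S=21)=1/2097152
E[|S_21|] = Σ_m |m|·P(S_21=m) = 7759752/2097152 = 969969/262144

Answer: 969969/262144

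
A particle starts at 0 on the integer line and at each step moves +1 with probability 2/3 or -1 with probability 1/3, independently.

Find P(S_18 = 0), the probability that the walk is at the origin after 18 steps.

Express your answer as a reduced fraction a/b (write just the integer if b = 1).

To be at 0 after 18 steps: need exactly 9 steps of +1 and 9 of -1.
Number of such sequences: C(18,9) = 48620
Each has probability (2/3)^9 · (1/3)^9 = 512/387420489
P = 48620 · 512/387420489 = 24893440/387420489

Answer: 24893440/387420489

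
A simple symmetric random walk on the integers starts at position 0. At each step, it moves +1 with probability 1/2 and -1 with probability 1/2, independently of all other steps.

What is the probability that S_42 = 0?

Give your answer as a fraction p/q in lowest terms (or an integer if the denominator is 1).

To return to 0 after 42 steps: need exactly 21 steps of +1 and 21 of -1.
Favorable paths: C(42,21) = 538257874440
Total paths: 2^42 = 4398046511104
P = 538257874440/4398046511104 = 67282234305/549755813888

Answer: 67282234305/549755813888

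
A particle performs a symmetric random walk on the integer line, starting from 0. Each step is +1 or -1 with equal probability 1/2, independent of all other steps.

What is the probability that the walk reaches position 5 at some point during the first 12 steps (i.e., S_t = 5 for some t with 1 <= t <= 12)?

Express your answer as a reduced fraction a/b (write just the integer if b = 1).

Count via complement. Let g(t,s) = #length-t paths at position s with S_1..S_t all ≠ 5.
g(t,s) = g(t-1,s-1) + g(t-1,s+1) for s ≠ 5; g(t,5) = 0.
t=0: g(0,0)=1
t=1: g(1,-1)=1 g(1,1)=1
t=2: g(2,-2)=1 g(2,0)=2 g(2,2)=1
t=3: g(3,-3)=1 g(3,-1)=3 g(3,1)=3 g(3,3)=1
t=4: g(4,-4)=1 g(4,-2)=4 g(4,0)=6 g(4,2)=4 g(4,4)=1
t=5: g(5,-5)=1 g(5,-3)=5 g(5,-1)=10 g(5,1)=10 g(5,3)=5
t=6: g(6,-6)=1 g(6,-4)=6 g(6,-2)=15 g(6,0)=20 g(6,2)=15 g(6,4)=5
t=7: g(7,-7)=1 g(7,-5)=7 g(7,-3)=21 g(7,-1)=35 g(7,1)=35 g(7,3)=20
t=8: g(8,-8)=1 g(8,-6)=8 g(8,-4)=28 g(8,-2)=56 g(8,0)=70 g(8,2)=55 g(8,4)=20
t=9: g(9,-9)=1 g(9,-7)=9 g(9,-5)=36 g(9,-3)=84 g(9,-1)=126 g(9,1)=125 g(9,3)=75
t=10: g(10,-10)=1 g(10,-8)=10 g(10,-6)=45 g(10,-4)=120 g(10,-2)=210 g(10,0)=251 g(10,2)=200 g(10,4)=75
t=11: g(11,-11)=1 g(11,-9)=11 g(11,-7)=55 g(11,-5)=165 g(11,-3)=330 g(11,-1)=461 g(11,1)=451 g(11,3)=275
t=12: g(12,-12)=1 g(12,-10)=12 g(12,-8)=66 g(12,-6)=220 g(12,-4)=495 g(12,-2)=791 g(12,0)=912 g(12,2)=726 g(12,4)=275
Paths never hitting 5: Σ_s g(12,s) = 3498
Paths hitting 5: 2^12 - 3498 = 598
P = 598/4096 = 299/2048

Answer: 299/2048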